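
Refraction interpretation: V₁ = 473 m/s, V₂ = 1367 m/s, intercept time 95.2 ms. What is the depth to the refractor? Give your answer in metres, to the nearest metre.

h = tᵢ·V₁·V₂ / (2·√(V₂²−V₁²)).
√(V₂²−V₁²) = √(1367² − 473²) = 1282.6 m/s.
h = 0.0952 s × 473 × 1367 / (2 × 1282.6) = 24.00 m.

24 m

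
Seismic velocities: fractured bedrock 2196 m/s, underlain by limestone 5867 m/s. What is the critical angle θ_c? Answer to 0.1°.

22.0°

Critical incidence: sin θ_c = V₁/V₂ = 2196/5867 = 0.3743.
θ_c = arcsin 0.3743 = 21.98°.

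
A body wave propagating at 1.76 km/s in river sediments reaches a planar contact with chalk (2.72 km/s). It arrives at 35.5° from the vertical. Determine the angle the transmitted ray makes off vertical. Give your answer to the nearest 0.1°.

63.8°

Snell's law: sin θ₂ = (V₂/V₁)·sin θ₁ = (2.72/1.76)·sin 35.5° = 0.8975.
θ₂ = arcsin 0.8975 = 63.82° from the normal.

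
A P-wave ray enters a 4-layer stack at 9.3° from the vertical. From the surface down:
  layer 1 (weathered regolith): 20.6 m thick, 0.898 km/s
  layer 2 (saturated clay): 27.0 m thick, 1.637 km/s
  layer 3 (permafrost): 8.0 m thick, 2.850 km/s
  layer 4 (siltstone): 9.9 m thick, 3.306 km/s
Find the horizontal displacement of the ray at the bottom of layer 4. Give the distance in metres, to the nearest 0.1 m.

Apply Snell's law at each interface; in layer i the horizontal offset is hᵢ·tan θᵢ.
Layer 1: θ = 9.30°; offset = 20.6·tan 9.30° = 3.373 m.
Layer 2: sin θ = 1.637·sin 9.3°/0.898 = 0.2946, θ = 17.13°; offset = 27.0·tan 17.13° = 8.323 m.
Layer 3: sin θ = 2.850·sin 9.3°/0.898 = 0.5129, θ = 30.86°; offset = 8.0·tan 30.86° = 4.780 m.
Layer 4: sin θ = 3.306·sin 9.3°/0.898 = 0.5949, θ = 36.51°; offset = 9.9·tan 36.51° = 7.328 m.
Σ offsets = 23.804 m.

23.8 m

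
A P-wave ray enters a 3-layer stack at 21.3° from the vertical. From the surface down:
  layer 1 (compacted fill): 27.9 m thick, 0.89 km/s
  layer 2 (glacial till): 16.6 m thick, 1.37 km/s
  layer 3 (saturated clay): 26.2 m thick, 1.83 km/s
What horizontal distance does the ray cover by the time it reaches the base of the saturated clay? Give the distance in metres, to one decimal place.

Apply Snell's law at each interface; in layer i the horizontal offset is hᵢ·tan θᵢ.
Layer 1: θ = 21.30°; offset = 27.9·tan 21.30° = 10.878 m.
Layer 2: sin θ = 1.37·sin 21.3°/0.89 = 0.5592, θ = 34.00°; offset = 16.6·tan 34.00° = 11.196 m.
Layer 3: sin θ = 1.83·sin 21.3°/0.89 = 0.7469, θ = 48.32°; offset = 26.2·tan 48.32° = 29.430 m.
Summing the layer offsets gives 51.504 m.

51.5 m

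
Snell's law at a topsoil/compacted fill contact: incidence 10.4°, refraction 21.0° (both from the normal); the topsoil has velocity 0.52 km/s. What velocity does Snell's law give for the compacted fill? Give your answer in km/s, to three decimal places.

1.032 km/s

Snell's law: sin 10.4°/V₁ = sin 21.0°/V₂.
V₂ = V₁·sin 21.0°/sin 10.4° = 0.52 × 1.9852 = 1.032 km/s.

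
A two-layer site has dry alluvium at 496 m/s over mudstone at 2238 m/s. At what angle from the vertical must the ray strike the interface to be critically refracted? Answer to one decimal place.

Critical incidence: sin θ_c = V₁/V₂ = 496/2238 = 0.2216.
θ_c = arcsin 0.2216 = 12.80°.

12.8°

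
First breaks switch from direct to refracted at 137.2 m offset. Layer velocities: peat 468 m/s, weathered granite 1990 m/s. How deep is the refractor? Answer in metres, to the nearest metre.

54 m

x_cross = 2h·√((V₂+V₁)/(V₂−V₁)) → h = x_cross / (2·√((V₂+V₁)/(V₂−V₁))).
√((V₂+V₁)/(V₂−V₁)) = √((1990+468)/(1990−468)) = 1.2708.
h = 137.2 / (2·1.2708) = 53.98 m.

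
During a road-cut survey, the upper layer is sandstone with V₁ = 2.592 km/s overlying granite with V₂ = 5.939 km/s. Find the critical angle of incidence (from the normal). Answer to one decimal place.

Critical incidence: sin θ_c = V₁/V₂ = 2.592/5.939 = 0.4364.
θ_c = arcsin 0.4364 = 25.88°.

25.9°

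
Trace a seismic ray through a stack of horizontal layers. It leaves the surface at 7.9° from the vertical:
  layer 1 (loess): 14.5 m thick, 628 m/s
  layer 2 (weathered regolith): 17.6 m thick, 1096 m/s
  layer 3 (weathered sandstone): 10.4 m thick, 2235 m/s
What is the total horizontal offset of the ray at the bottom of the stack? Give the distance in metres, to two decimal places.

12.19 m

p = sin θ₁/V₁ = sin 7.9°/628 = 2.1886e-04 s/m is conserved through the stack.
Layer 1: θ = 7.90°; offset = 14.5·tan 7.90° = 2.0120 m.
Layer 2: sin θ = p·1096 = 0.2399 → θ = 13.88°; offset = 17.6·tan 13.88° = 4.3487 m.
Layer 3: sin θ = p·2235 = 0.4892 → θ = 29.28°; offset = 10.4·tan 29.28° = 5.8326 m.
Σ offsets = 12.1934 m.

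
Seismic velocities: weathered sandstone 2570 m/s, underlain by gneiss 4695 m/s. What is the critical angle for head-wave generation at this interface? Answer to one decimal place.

33.2°

At critical incidence the refracted ray runs along the interface (θ₂ = 90°), so sin θ_c = V₁/V₂.
θ_c = arcsin(2570/4695) = arcsin 0.5474 = 33.19°.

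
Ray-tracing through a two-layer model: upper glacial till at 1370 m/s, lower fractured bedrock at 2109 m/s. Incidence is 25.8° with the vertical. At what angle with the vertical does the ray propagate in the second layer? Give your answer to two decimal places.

sin θ₁/V₁ = sin θ₂/V₂ ⇒ sin θ₂ = 2109·sin 25.8°/1370 = 2109·0.4352/1370 = 0.6700.
θ₂ = sin⁻¹(0.6700) = 42.07° (from vertical).

42.07°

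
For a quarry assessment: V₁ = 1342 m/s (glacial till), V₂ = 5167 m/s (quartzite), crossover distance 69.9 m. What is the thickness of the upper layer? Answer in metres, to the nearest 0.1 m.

h = (x_cross/2)·√((V₂−V₁)/(V₂+V₁)).
(V₂−V₁)/(V₂+V₁) = (5167−1342)/(5167+1342) = 0.5876; √ = 0.7666.
h = (69.9/2)·0.7666 = 26.79 m.

26.8 m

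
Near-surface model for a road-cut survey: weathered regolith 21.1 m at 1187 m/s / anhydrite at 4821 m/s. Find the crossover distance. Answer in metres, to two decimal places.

θ_c = arcsin(1187/4821) = 14.25°, so cos θ_c = 0.9692 and tᵢ = 2h cos θ_c/V₁ = 0.0345 s.
At crossover x/V₁ = x/V₂ + tᵢ ⇒ x = tᵢ/(1/V₁ − 1/V₂) = 0.03446/(8.4246e-04 − 2.0743e-04) = 54.26 m.

54.26 m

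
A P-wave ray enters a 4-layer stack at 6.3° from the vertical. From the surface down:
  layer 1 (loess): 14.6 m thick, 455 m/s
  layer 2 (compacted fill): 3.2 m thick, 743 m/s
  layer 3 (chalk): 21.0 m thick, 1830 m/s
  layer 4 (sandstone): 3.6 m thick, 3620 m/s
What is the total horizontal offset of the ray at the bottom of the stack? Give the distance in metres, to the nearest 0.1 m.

Ray parameter p = sin 6.3° / 455 m/s = 2.4117e-04 s/m.
Layer 1: θ = 6.30°; offset = 14.6·tan 6.30° = 1.612 m.
Layer 2: sin θ = p·743 = 0.1792 → θ = 10.32°; offset = 3.2·tan 10.32° = 0.583 m.
Layer 3: sin θ = p·1830 = 0.4413 → θ = 26.19°; offset = 21.0·tan 26.19° = 10.329 m.
Layer 4: sin θ = p·3620 = 0.8731 → θ = 60.82°; offset = 3.6·tan 60.82° = 6.445 m.
Σ offsets = 18.969 m.

19.0 m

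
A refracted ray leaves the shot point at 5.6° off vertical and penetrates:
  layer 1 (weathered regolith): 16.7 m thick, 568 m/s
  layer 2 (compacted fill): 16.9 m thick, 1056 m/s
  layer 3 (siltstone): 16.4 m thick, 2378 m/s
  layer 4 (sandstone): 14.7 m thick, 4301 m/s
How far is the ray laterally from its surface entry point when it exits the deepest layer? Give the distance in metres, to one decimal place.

28.2 m

Ray parameter p = sin 5.6° / 568 m/s = 1.7180e-04 s/m.
Layer 1: θ = 5.60°; offset = 16.7·tan 5.60° = 1.637 m.
Layer 2: sin θ = p·1056 = 0.1814 → θ = 10.45°; offset = 16.9·tan 10.45° = 3.118 m.
Layer 3: sin θ = p·2378 = 0.4085 → θ = 24.11°; offset = 16.4·tan 24.11° = 7.341 m.
Layer 4: sin θ = p·4301 = 0.7389 → θ = 47.64°; offset = 14.7·tan 47.64° = 16.121 m.
Summing the layer offsets gives 28.217 m.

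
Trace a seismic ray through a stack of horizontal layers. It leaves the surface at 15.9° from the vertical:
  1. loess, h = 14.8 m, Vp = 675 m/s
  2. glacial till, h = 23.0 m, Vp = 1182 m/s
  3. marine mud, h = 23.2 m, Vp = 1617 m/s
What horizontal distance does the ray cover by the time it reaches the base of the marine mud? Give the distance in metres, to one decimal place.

Apply Snell's law at each interface; in layer i the horizontal offset is hᵢ·tan θᵢ.
Layer 1: θ = 15.90°; offset = 14.8·tan 15.90° = 4.216 m.
Layer 2: sin θ = 1182·sin 15.9°/675 = 0.4797, θ = 28.67°; offset = 23.0·tan 28.67° = 12.575 m.
Layer 3: sin θ = 1617·sin 15.9°/675 = 0.6563, θ = 41.02°; offset = 23.2·tan 41.02° = 20.180 m.
Total horizontal offset = 36.971 m.

37.0 m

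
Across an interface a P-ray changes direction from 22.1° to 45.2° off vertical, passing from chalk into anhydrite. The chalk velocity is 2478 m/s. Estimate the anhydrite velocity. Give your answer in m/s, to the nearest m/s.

sin 22.1° = 0.3762; sin 45.2° = 0.7096.
V₂ = V₁·(sin θ₂/sin θ₁) = 2478·(0.7096/0.3762) = 4673.59 m/s.

4674 m/s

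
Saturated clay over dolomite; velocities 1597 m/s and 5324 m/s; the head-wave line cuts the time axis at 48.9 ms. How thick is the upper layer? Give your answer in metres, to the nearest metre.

θ_c = arcsin(1597/5324) = 17.46°; cos θ_c = 0.9540.
tᵢ = 2h cos θ_c/V₁ ⇒ h = tᵢ·V₁/(2 cos θ_c) = 0.0489·1597/(2·0.9540) = 40.93 m.

41 m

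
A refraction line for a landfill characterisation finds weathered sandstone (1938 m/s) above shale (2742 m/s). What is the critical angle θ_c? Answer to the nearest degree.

45°

Critical incidence: sin θ_c = V₁/V₂ = 1938/2742 = 0.7068.
θ_c = arcsin 0.7068 = 44.97°.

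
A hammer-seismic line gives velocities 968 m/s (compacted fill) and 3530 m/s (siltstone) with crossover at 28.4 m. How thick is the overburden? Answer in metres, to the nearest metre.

h = (x_cross/2)·√((V₂−V₁)/(V₂+V₁)).
(V₂−V₁)/(V₂+V₁) = (3530−968)/(3530+968) = 0.5696; √ = 0.7547.
h = (28.4/2)·0.7547 = 10.72 m.

11 m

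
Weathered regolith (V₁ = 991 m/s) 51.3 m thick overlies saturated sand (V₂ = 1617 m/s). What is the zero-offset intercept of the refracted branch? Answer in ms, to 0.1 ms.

81.8 ms

θ_c = arcsin(V₁/V₂) = arcsin(991/1617) = 37.80°; cos θ_c = 0.7902.
tᵢ = 2h·cos θ_c / V₁ = 2·51.3·0.7902 / 991 = 0.08181 s.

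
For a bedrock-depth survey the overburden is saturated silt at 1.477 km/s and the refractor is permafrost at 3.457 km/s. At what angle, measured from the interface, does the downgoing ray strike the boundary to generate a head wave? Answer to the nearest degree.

At critical incidence the refracted ray runs along the interface (θ₂ = 90°), so sin θ_c = V₁/V₂.
θ_c = arcsin(1.477/3.457) = arcsin 0.4272 = 25.29°.
Measured from the interface: 90° − 25.29° = 64.71°.

65°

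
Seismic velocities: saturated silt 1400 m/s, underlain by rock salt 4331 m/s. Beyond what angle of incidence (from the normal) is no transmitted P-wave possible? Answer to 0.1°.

18.9°

Critical incidence: sin θ_c = V₁/V₂ = 1400/4331 = 0.3233.
θ_c = arcsin 0.3233 = 18.86°.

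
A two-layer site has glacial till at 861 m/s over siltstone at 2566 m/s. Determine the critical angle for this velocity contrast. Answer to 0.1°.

19.6°

At critical incidence the refracted ray runs along the interface (θ₂ = 90°), so sin θ_c = V₁/V₂.
θ_c = arcsin(861/2566) = arcsin 0.3355 = 19.61°.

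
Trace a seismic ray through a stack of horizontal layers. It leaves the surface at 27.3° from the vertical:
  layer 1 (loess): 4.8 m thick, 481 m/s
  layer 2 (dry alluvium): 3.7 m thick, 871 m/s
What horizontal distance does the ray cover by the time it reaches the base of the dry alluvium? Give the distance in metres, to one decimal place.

8.0 m

p = sin θ₁/V₁ = sin 27.3°/481 = 9.5353e-04 s/m is conserved through the stack.
Layer 1: θ = 27.30°; offset = 4.8·tan 27.30° = 2.477 m.
Layer 2: sin θ = p·871 = 0.8305 → θ = 56.15°; offset = 3.7·tan 56.15° = 5.517 m.
Summing the layer offsets gives 7.995 m.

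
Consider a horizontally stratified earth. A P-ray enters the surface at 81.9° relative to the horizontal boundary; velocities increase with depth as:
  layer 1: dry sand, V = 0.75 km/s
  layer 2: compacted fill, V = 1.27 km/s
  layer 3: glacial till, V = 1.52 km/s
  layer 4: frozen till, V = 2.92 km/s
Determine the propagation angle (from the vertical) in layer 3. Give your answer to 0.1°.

From the normal: θ₁ = 90° − 81.9° = 8.1°.
Snell's law across each interface conserves sin θ / V, so sin θ_3 = V_3·sin θ₁/V₁.
sin θ_3 = 1.52 × sin 8.1° / 0.75 = 0.2856.
θ_3 = arcsin 0.2856 = 16.59°.

16.6°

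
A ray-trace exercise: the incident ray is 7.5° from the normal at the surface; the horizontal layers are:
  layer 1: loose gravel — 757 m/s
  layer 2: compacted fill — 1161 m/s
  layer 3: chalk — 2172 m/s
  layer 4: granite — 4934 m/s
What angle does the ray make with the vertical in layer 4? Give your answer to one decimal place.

Ray parameter p = sin 7.5° / 757 = 1.7243e-04 s/m.
sin θ_4 = p·V_4 = 1.7243e-04 × 4934 = 0.8507.
θ_4 = arcsin 0.8507 = 58.29°.

58.3°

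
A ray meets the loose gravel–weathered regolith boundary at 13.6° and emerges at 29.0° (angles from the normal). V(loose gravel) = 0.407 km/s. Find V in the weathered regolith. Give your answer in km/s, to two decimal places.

Snell's law: sin 13.6°/V₁ = sin 29.0°/V₂.
V₂ = V₁·sin 29.0°/sin 13.6° = 0.407 × 2.0618 = 0.84 km/s.

0.84 km/s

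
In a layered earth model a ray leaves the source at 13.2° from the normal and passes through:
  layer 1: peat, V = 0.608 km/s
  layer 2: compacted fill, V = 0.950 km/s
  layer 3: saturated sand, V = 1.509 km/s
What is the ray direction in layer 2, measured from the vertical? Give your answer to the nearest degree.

21°

Ray parameter p = sin 13.2° / 0.608 = 3.7558e-01 s/km.
sin θ_2 = p·V_2 = 3.7558e-01 × 0.950 = 0.3568.
θ_2 = 20.90° from the vertical.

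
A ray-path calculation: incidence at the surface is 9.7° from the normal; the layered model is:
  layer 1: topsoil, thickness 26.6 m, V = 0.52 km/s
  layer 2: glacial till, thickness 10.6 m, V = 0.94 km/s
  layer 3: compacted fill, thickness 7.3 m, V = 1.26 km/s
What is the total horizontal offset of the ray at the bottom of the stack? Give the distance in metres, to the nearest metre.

Apply Snell's law at each interface; in layer i the horizontal offset is hᵢ·tan θᵢ.
Layer 1: θ = 9.70°; offset = 26.6·tan 9.70° = 4.547 m.
Layer 2: sin θ = 0.94·sin 9.7°/0.52 = 0.3046, θ = 17.73°; offset = 10.6·tan 17.73° = 3.390 m.
Layer 3: sin θ = 1.26·sin 9.7°/0.52 = 0.4083, θ = 24.10°; offset = 7.3·tan 24.10° = 3.265 m.
Total horizontal offset = 11.201 m.

11 m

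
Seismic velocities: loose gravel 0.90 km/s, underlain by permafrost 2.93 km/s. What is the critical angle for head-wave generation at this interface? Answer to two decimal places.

Critical incidence: sin θ_c = V₁/V₂ = 0.90/2.93 = 0.3072.
θ_c = arcsin 0.3072 = 17.89°.

17.89°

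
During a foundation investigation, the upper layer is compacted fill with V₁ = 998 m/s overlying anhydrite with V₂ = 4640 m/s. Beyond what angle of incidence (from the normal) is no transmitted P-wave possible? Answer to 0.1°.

12.4°

At critical incidence the refracted ray runs along the interface (θ₂ = 90°), so sin θ_c = V₁/V₂.
θ_c = arcsin(998/4640) = arcsin 0.2151 = 12.42°.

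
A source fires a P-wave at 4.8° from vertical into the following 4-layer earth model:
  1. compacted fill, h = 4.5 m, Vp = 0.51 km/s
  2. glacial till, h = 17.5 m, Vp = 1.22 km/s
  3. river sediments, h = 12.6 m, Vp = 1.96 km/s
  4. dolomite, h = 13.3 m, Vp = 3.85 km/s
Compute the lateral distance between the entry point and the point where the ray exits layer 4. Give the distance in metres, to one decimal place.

Apply Snell's law at each interface; in layer i the horizontal offset is hᵢ·tan θᵢ.
Layer 1: θ = 4.80°; offset = 4.5·tan 4.80° = 0.378 m.
Layer 2: sin θ = 1.22·sin 4.8°/0.51 = 0.2002, θ = 11.55°; offset = 17.5·tan 11.55° = 3.575 m.
Layer 3: sin θ = 1.96·sin 4.8°/0.51 = 0.3216, θ = 18.76°; offset = 12.6·tan 18.76° = 4.279 m.
Layer 4: sin θ = 3.85·sin 4.8°/0.51 = 0.6317, θ = 39.17°; offset = 13.3·tan 39.17° = 10.837 m.
Summing the layer offsets gives 19.070 m.

19.1 m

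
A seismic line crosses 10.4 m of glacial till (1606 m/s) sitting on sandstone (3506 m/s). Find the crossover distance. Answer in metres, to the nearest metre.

x_cross = 2h·√((V₂+V₁)/(V₂−V₁)).
(V₂+V₁)/(V₂−V₁) = (3506+1606)/(3506−1606) = 2.6905; √ = 1.6403.
x_cross = 2·10.4·1.6403 = 34.12 m.

34 m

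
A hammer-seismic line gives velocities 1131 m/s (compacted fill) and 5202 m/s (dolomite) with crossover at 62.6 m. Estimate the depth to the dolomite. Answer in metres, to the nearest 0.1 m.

h = (x_cross/2)·√((V₂−V₁)/(V₂+V₁)).
(V₂−V₁)/(V₂+V₁) = (5202−1131)/(5202+1131) = 0.6428; √ = 0.8018.
h = (62.6/2)·0.8018 = 25.10 m.

25.1 m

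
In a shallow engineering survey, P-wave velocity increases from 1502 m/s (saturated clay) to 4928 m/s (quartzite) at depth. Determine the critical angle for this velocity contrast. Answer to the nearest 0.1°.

17.7°

Critical incidence: sin θ_c = V₁/V₂ = 1502/4928 = 0.3048.
θ_c = arcsin 0.3048 = 17.75°.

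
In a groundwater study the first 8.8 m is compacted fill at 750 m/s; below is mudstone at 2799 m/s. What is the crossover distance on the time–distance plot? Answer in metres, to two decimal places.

x_cross = 2h·√((V₂+V₁)/(V₂−V₁)).
(V₂+V₁)/(V₂−V₁) = (2799+750)/(2799−750) = 1.7321; √ = 1.3161.
x_cross = 2·8.8·1.3161 = 23.16 m.

23.16 m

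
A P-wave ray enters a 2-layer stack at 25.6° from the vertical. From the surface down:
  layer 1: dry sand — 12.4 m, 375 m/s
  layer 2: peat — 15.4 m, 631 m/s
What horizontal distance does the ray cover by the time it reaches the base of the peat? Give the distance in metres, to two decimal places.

p = sin θ₁/V₁ = sin 25.6°/375 = 1.1522e-03 s/m is conserved through the stack.
Layer 1: θ = 25.60°; offset = 12.4·tan 25.60° = 5.9411 m.
Layer 2: sin θ = p·631 = 0.7271 → θ = 46.64°; offset = 15.4·tan 46.64° = 16.3079 m.
Total horizontal offset = 22.2490 m.

22.25 m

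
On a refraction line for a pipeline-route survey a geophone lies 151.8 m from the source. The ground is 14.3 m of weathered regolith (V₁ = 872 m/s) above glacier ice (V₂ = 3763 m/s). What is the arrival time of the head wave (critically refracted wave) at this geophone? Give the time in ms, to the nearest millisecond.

θ_c = arcsin(V₁/V₂) = arcsin(872/3763) = 13.40°, cos θ_c = 0.9728.
Intercept time tᵢ = 2h cos θ_c / V₁ = 2·14.3·0.9728/872 = 0.03191 s.
t = x/V₂ + tᵢ = 151.8/3763 + 0.03191 = 0.07225 s.

72 ms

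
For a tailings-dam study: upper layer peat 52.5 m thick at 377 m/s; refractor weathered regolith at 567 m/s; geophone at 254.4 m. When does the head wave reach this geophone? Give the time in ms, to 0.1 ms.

656.7 ms

θ_c = arcsin(V₁/V₂) = arcsin(377/567) = 41.67°, cos θ_c = 0.7469.
Intercept time tᵢ = 2h cos θ_c / V₁ = 2·52.5·0.7469/377 = 0.20803 s.
t = x/V₂ + tᵢ = 254.4/567 + 0.20803 = 0.65671 s.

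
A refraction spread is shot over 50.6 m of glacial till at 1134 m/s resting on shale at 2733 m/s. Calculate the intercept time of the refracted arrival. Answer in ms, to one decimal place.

tᵢ = 2h·√(V₂²−V₁²)/(V₁V₂).
√(V₂²−V₁²) = √(2733²−1134²) = 2486.6 m/s.
tᵢ = 2·50.6·2486.6/(1134·2733) = 0.08120 s.

81.2 ms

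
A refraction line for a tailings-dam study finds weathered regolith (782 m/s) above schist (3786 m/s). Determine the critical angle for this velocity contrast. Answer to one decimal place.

11.9°

At critical incidence the refracted ray runs along the interface (θ₂ = 90°), so sin θ_c = V₁/V₂.
θ_c = arcsin(782/3786) = arcsin 0.2066 = 11.92°.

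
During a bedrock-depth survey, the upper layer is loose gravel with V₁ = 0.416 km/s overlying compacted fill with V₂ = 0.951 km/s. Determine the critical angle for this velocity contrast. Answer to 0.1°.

Critical incidence: sin θ_c = V₁/V₂ = 0.416/0.951 = 0.4374.
θ_c = arcsin 0.4374 = 25.94°.

25.9°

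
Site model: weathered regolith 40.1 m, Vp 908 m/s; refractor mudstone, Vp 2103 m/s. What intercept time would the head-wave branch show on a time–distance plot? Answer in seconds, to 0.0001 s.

0.0797 s

θ_c = arcsin(V₁/V₂) = arcsin(908/2103) = 25.58°; cos θ_c = 0.9020.
tᵢ = 2h·cos θ_c / V₁ = 2·40.1·0.9020 / 908 = 0.07967 s.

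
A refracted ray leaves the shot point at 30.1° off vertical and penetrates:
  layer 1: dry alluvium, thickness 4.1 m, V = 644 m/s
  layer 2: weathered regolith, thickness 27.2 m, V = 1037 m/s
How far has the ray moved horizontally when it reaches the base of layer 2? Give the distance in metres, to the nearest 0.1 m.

Ray parameter p = sin 30.1° / 644 m/s = 7.7874e-04 s/m.
Layer 1: θ = 30.10°; offset = 4.1·tan 30.10° = 2.377 m.
Layer 2: sin θ = p·1037 = 0.8076 → θ = 53.86°; offset = 27.2·tan 53.86° = 37.243 m.
Total horizontal offset = 39.620 m.

39.6 m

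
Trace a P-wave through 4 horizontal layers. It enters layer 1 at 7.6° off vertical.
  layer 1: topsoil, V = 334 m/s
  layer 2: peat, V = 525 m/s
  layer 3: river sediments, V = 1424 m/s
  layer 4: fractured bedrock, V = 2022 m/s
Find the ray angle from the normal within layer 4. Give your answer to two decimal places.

Snell's law across each interface conserves sin θ / V, so sin θ_4 = V_4·sin θ₁/V₁.
sin θ_4 = 2022 × sin 7.6° / 334 = 0.8007.
θ_4 = 53.19° from the vertical.

53.19°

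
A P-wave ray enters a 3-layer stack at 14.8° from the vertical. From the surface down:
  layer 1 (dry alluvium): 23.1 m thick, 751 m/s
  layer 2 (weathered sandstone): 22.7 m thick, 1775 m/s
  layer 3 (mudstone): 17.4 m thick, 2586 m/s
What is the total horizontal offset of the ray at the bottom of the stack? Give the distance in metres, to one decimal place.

55.5 m

Apply Snell's law at each interface; in layer i the horizontal offset is hᵢ·tan θᵢ.
Layer 1: θ = 14.80°; offset = 23.1·tan 14.80° = 6.103 m.
Layer 2: sin θ = 1775·sin 14.8°/751 = 0.6037, θ = 37.14°; offset = 22.7·tan 37.14° = 17.192 m.
Layer 3: sin θ = 2586·sin 14.8°/751 = 0.8796, θ = 61.59°; offset = 17.4·tan 61.59° = 32.173 m.
Σ offsets = 55.469 m.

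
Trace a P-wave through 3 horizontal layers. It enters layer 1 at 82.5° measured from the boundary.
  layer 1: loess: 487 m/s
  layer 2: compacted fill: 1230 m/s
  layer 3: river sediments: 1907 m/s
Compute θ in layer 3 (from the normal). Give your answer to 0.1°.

30.7°

From the normal: θ₁ = 90° − 82.5° = 7.5°.
Ray parameter p = sin 7.5° / 487 = 2.6802e-04 s/m.
sin θ_3 = p·V_3 = 2.6802e-04 × 1907 = 0.5111.
θ_3 = arcsin 0.5111 = 30.74°.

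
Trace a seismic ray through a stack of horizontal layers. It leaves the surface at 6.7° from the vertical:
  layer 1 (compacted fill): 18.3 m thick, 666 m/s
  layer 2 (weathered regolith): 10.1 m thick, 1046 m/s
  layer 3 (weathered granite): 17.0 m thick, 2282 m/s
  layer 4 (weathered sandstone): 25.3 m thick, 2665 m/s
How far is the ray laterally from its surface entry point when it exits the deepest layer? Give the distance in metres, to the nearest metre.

Ray parameter p = sin 6.7° / 666 m/s = 1.7518e-04 s/m.
Layer 1: θ = 6.70°; offset = 18.3·tan 6.70° = 2.150 m.
Layer 2: sin θ = p·1046 = 0.1832 → θ = 10.56°; offset = 10.1·tan 10.56° = 1.883 m.
Layer 3: sin θ = p·2282 = 0.3998 → θ = 23.56°; offset = 17.0·tan 23.56° = 7.414 m.
Layer 4: sin θ = p·2665 = 0.4669 → θ = 27.83°; offset = 25.3·tan 27.83° = 13.356 m.
Σ offsets = 24.803 m.

25 m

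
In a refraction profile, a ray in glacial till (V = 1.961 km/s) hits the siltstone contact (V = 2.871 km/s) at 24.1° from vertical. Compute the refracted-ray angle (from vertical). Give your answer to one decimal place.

Snell's law: sin θ₂ = (V₂/V₁)·sin θ₁ = (2.871/1.961)·sin 24.1° = 0.5978.
θ₂ = sin⁻¹(0.5978) = 36.71° (from vertical).

36.7°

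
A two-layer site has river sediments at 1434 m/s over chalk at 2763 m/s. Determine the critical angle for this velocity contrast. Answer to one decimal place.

Critical incidence: sin θ_c = V₁/V₂ = 1434/2763 = 0.5190.
θ_c = arcsin 0.5190 = 31.27°.

31.3°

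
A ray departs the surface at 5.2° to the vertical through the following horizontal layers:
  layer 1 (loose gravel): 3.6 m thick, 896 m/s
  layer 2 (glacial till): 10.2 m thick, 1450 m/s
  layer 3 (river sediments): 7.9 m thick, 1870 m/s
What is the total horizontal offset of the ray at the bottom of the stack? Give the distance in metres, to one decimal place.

3.4 m

Ray parameter p = sin 5.2° / 896 m/s = 1.0115e-04 s/m.
Layer 1: θ = 5.20°; offset = 3.6·tan 5.20° = 0.328 m.
Layer 2: sin θ = p·1450 = 0.1467 → θ = 8.43°; offset = 10.2·tan 8.43° = 1.512 m.
Layer 3: sin θ = p·1870 = 0.1892 → θ = 10.90°; offset = 7.9·tan 10.90° = 1.522 m.
Total horizontal offset = 3.362 m.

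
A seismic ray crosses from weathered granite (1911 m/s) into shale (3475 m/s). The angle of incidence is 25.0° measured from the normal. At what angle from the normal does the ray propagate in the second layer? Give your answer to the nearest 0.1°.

50.2°

sin θ₁/V₁ = sin θ₂/V₂ ⇒ sin θ₂ = 3475·sin 25.0°/1911 = 3475·0.4226/1911 = 0.7685.
θ₂ = arcsin 0.7685 = 50.22° from the normal.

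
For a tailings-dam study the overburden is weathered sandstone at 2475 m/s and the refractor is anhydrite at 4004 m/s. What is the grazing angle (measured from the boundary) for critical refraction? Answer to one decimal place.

Critical incidence: sin θ_c = V₁/V₂ = 2475/4004 = 0.6181.
θ_c = arcsin 0.6181 = 38.18°.
Measured from the interface: 90° − 38.18° = 51.82°.

51.8°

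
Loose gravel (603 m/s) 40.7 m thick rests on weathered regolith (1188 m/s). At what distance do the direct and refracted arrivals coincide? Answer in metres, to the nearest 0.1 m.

x_cross = 2h·√((V₂+V₁)/(V₂−V₁)).
(V₂+V₁)/(V₂−V₁) = (1188+603)/(1188−603) = 3.0615; √ = 1.7497.
x_cross = 2·40.7·1.7497 = 142.43 m.

142.4 m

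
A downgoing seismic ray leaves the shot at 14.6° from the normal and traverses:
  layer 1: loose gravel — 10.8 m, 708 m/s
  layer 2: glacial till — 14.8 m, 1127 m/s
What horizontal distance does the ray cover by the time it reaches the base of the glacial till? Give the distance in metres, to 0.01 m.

9.30 m

Apply Snell's law at each interface; in layer i the horizontal offset is hᵢ·tan θᵢ.
Layer 1: θ = 14.60°; offset = 10.8·tan 14.60° = 2.8132 m.
Layer 2: sin θ = 1127·sin 14.6°/708 = 0.4012, θ = 23.66°; offset = 14.8·tan 23.66° = 6.4832 m.
Total horizontal offset = 9.2964 m.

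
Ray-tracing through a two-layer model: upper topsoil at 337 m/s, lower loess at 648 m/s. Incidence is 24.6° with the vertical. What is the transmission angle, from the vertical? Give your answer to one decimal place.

53.2°

Snell's law: sin θ₂ = (V₂/V₁)·sin θ₁ = (648/337)·sin 24.6° = 0.8004.
θ₂ = sin⁻¹(0.8004) = 53.17° (from vertical).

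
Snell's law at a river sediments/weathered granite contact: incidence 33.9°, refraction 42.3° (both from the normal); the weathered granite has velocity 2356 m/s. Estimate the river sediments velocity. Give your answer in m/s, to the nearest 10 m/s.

Snell's law: sin 33.9°/V₁ = sin 42.3°/V₂.
V₁ = V₂·sin 33.9°/sin 42.3° = 2356 × 0.8287 = 1952.49 m/s.

1950 m/s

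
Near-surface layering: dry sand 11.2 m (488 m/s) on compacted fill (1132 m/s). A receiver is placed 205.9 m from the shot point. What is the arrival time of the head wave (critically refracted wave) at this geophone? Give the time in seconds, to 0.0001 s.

θ_c = arcsin(V₁/V₂) = arcsin(488/1132) = 25.54°, cos θ_c = 0.9023.
Intercept time tᵢ = 2h cos θ_c / V₁ = 2·11.2·0.9023/488 = 0.04142 s.
t = x/V₂ + tᵢ = 205.9/1132 + 0.04142 = 0.22331 s.

0.2233 s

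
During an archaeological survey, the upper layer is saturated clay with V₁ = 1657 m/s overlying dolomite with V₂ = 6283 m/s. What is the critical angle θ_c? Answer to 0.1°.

Critical incidence: sin θ_c = V₁/V₂ = 1657/6283 = 0.2637.
θ_c = arcsin 0.2637 = 15.29°.

15.3°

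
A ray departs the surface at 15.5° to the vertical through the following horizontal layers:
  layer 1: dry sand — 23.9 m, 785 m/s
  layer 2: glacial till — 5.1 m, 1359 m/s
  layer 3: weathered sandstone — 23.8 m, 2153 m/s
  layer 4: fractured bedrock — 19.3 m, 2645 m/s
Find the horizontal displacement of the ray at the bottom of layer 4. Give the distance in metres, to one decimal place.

Apply Snell's law at each interface; in layer i the horizontal offset is hᵢ·tan θᵢ.
Layer 1: θ = 15.50°; offset = 23.9·tan 15.50° = 6.628 m.
Layer 2: sin θ = 1359·sin 15.5°/785 = 0.4626, θ = 27.56°; offset = 5.1·tan 27.56° = 2.661 m.
Layer 3: sin θ = 2153·sin 15.5°/785 = 0.7329, θ = 47.13°; offset = 23.8·tan 47.13° = 25.642 m.
Layer 4: sin θ = 2645·sin 15.5°/785 = 0.9004, θ = 64.22°; offset = 19.3·tan 64.22° = 39.952 m.
Σ offsets = 74.884 m.

74.9 m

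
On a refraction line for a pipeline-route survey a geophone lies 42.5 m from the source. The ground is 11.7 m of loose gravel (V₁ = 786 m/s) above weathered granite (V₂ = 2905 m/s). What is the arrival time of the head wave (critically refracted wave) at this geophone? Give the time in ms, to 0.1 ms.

43.3 ms

θ_c = arcsin(V₁/V₂) = arcsin(786/2905) = 15.70°, cos θ_c = 0.9627.
Intercept time tᵢ = 2h cos θ_c / V₁ = 2·11.7·0.9627/786 = 0.02866 s.
t = x/V₂ + tᵢ = 42.5/2905 + 0.02866 = 0.04329 s.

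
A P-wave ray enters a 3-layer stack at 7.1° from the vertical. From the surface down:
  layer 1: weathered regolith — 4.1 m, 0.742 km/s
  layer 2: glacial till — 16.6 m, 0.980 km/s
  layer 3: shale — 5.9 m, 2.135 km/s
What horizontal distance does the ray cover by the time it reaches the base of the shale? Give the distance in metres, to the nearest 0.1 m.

Apply Snell's law at each interface; in layer i the horizontal offset is hᵢ·tan θᵢ.
Layer 1: θ = 7.10°; offset = 4.1·tan 7.10° = 0.511 m.
Layer 2: sin θ = 0.980·sin 7.1°/0.742 = 0.1632, θ = 9.40°; offset = 16.6·tan 9.40° = 2.747 m.
Layer 3: sin θ = 2.135·sin 7.1°/0.742 = 0.3556, θ = 20.83°; offset = 5.9·tan 20.83° = 2.245 m.
Summing the layer offsets gives 5.503 m.

5.5 m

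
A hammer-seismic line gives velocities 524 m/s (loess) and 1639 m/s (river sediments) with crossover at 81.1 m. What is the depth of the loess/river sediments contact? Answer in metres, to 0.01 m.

29.11 m

h = (x_cross/2)·√((V₂−V₁)/(V₂+V₁)).
(V₂−V₁)/(V₂+V₁) = (1639−524)/(1639+524) = 0.5155; √ = 0.7180.
h = (81.1/2)·0.7180 = 29.11 m.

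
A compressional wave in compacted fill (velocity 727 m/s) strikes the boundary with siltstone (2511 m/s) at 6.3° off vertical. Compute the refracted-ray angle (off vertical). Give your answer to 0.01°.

Snell's law: sin θ₂ = (V₂/V₁)·sin θ₁ = (2511/727)·sin 6.3° = 0.3790.
θ₂ = sin⁻¹(0.3790) = 22.27° (from vertical).

22.27°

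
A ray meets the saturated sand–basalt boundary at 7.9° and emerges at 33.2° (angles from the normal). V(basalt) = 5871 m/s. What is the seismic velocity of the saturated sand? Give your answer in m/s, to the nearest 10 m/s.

1470 m/s

Snell's law: sin 7.9°/V₁ = sin 33.2°/V₂.
V₁ = V₂·sin 7.9°/sin 33.2° = 5871 × 0.2510 = 1473.69 m/s.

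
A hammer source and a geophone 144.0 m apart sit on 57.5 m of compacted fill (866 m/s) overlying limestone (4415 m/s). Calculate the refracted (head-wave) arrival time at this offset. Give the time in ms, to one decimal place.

t = x/V₂ + 2h·√(V₂²−V₁²)/(V₁V₂).
√(V₂²−V₁²) = √(4415²−866²) = 4329.2 m/s; delay term = 2·57.5·4329.2/(866·4415) = 0.13021 s.
t = 144.0/4415 + 0.13021 = 0.16283 s.

162.8 ms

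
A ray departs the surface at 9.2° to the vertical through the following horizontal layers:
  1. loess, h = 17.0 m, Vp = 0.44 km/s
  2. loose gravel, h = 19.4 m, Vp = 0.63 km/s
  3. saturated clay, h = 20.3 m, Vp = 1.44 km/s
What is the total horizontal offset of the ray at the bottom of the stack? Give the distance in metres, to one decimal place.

19.8 m

p = sin θ₁/V₁ = sin 9.2°/0.44 = 3.6337e-01 s/km is conserved through the stack.
Layer 1: θ = 9.20°; offset = 17.0·tan 9.20° = 2.753 m.
Layer 2: sin θ = p·0.63 = 0.2289 → θ = 13.23°; offset = 19.4·tan 13.23° = 4.562 m.
Layer 3: sin θ = p·1.44 = 0.5232 → θ = 31.55°; offset = 20.3·tan 31.55° = 12.464 m.
Total horizontal offset = 19.780 m.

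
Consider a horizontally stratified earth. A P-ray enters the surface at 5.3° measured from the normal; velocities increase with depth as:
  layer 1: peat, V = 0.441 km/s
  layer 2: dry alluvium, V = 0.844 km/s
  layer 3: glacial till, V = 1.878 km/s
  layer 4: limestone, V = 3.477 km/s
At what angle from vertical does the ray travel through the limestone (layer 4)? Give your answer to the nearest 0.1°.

46.7°

Snell's law across each interface conserves sin θ / V, so sin θ_4 = V_4·sin θ₁/V₁.
sin θ_4 = 3.477 × sin 5.3° / 0.441 = 0.7283.
θ_4 = 46.74° from the vertical.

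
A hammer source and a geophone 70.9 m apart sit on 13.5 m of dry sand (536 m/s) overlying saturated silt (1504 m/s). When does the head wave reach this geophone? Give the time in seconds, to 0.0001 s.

t = x/V₂ + 2h·√(V₂²−V₁²)/(V₁V₂).
√(V₂²−V₁²) = √(1504²−536²) = 1405.2 m/s; delay term = 2·13.5·1405.2/(536·1504) = 0.04707 s.
t = 70.9/1504 + 0.04707 = 0.09421 s.

0.0942 s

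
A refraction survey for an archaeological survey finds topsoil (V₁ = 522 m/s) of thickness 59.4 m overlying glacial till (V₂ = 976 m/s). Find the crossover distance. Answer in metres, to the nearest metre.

216 m

x_cross = 2h·√((V₂+V₁)/(V₂−V₁)).
(V₂+V₁)/(V₂−V₁) = (976+522)/(976−522) = 3.2996; √ = 1.8165.
x_cross = 2·59.4·1.8165 = 215.80 m.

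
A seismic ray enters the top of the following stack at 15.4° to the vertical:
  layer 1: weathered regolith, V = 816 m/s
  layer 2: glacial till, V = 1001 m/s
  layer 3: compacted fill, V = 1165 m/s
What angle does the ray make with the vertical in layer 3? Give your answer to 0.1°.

22.3°

Snell's law across each interface conserves sin θ / V, so sin θ_3 = V_3·sin θ₁/V₁.
sin θ_3 = 1165 × sin 15.4° / 816 = 0.3791.
θ_3 = arcsin 0.3791 = 22.28°.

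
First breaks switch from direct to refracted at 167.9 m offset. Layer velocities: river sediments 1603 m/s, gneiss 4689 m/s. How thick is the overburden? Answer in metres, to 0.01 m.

58.79 m

h = (x_cross/2)·√((V₂−V₁)/(V₂+V₁)).
(V₂−V₁)/(V₂+V₁) = (4689−1603)/(4689+1603) = 0.4905; √ = 0.7003.
h = (167.9/2)·0.7003 = 58.79 m.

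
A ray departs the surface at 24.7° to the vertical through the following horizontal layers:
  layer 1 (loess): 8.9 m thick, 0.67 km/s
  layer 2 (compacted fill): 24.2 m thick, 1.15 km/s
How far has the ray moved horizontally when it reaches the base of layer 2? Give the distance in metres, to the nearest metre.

29 m

p = sin θ₁/V₁ = sin 24.7°/0.67 = 6.2368e-01 s/km is conserved through the stack.
Layer 1: θ = 24.70°; offset = 8.9·tan 24.70° = 4.094 m.
Layer 2: sin θ = p·1.15 = 0.7172 → θ = 45.83°; offset = 24.2·tan 45.83° = 24.909 m.
Summing the layer offsets gives 29.002 m.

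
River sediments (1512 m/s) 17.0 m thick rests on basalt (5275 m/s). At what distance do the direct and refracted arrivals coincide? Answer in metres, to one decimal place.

45.7 m

x_cross = 2h·√((V₂+V₁)/(V₂−V₁)).
(V₂+V₁)/(V₂−V₁) = (5275+1512)/(5275−1512) = 1.8036; √ = 1.3430.
x_cross = 2·17.0·1.3430 = 45.66 m.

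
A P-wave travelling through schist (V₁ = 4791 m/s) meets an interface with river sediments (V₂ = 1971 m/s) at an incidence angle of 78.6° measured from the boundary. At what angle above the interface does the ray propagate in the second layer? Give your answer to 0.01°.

85.34°

Angle from the normal: 90° − 78.6° = 11.4°.
Snell's law: sin θ₂ = (V₂/V₁)·sin θ₁ = (1971/4791)·sin 11.4° = 0.0813.
θ₂ = sin⁻¹(0.0813) = 4.66° (from vertical).
From the interface: 90° − 4.66° = 85.34°.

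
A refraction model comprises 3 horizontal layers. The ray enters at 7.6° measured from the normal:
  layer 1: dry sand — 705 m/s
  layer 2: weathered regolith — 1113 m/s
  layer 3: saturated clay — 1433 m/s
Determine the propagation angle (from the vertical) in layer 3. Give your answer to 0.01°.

15.59°

Snell's law across each interface conserves sin θ / V, so sin θ_3 = V_3·sin θ₁/V₁.
sin θ_3 = 1433 × sin 7.6° / 705 = 0.2688.
θ_3 = arcsin 0.2688 = 15.59°.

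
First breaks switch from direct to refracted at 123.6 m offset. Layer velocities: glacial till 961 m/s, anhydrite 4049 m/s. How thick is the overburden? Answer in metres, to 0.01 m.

h = (x_cross/2)·√((V₂−V₁)/(V₂+V₁)).
(V₂−V₁)/(V₂+V₁) = (4049−961)/(4049+961) = 0.6164; √ = 0.7851.
h = (123.6/2)·0.7851 = 48.52 m.

48.52 m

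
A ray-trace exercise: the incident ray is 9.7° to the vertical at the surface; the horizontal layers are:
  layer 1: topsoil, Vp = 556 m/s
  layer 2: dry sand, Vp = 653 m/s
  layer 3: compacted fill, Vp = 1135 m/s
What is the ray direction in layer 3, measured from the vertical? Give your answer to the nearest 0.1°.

20.1°

Snell's law across each interface conserves sin θ / V, so sin θ_3 = V_3·sin θ₁/V₁.
sin θ_3 = 1135 × sin 9.7° / 556 = 0.3439.
θ_3 = 20.12° from the vertical.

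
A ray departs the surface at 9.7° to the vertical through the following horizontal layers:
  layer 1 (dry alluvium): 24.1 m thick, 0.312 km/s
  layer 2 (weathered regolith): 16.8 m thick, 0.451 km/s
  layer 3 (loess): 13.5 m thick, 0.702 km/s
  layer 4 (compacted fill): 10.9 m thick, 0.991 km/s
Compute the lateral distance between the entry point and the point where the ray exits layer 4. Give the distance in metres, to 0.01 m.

20.77 m

Apply Snell's law at each interface; in layer i the horizontal offset is hᵢ·tan θᵢ.
Layer 1: θ = 9.70°; offset = 24.1·tan 9.70° = 4.1195 m.
Layer 2: sin θ = 0.451·sin 9.7°/0.312 = 0.2436, θ = 14.10°; offset = 16.8·tan 14.10° = 4.2187 m.
Layer 3: sin θ = 0.702·sin 9.7°/0.312 = 0.3791, θ = 22.28°; offset = 13.5·tan 22.28° = 5.5307 m.
Layer 4: sin θ = 0.991·sin 9.7°/0.312 = 0.5352, θ = 32.36°; offset = 10.9·tan 32.36° = 6.9055 m.
Total horizontal offset = 20.7744 m.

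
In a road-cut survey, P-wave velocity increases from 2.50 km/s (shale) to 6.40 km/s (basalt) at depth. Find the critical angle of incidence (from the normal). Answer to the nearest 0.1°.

23.0°

Critical incidence: sin θ_c = V₁/V₂ = 2.50/6.40 = 0.3906.
θ_c = arcsin 0.3906 = 22.99°.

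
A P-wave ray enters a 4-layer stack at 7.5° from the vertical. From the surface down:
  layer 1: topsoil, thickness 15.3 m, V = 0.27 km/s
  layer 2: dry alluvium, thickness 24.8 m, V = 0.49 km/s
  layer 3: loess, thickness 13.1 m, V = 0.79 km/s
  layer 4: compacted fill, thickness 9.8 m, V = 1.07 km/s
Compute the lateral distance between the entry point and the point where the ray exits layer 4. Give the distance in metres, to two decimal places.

19.40 m

Apply Snell's law at each interface; in layer i the horizontal offset is hᵢ·tan θᵢ.
Layer 1: θ = 7.50°; offset = 15.3·tan 7.50° = 2.0143 m.
Layer 2: sin θ = 0.49·sin 7.5°/0.27 = 0.2369, θ = 13.70°; offset = 24.8·tan 13.70° = 6.0467 m.
Layer 3: sin θ = 0.79·sin 7.5°/0.27 = 0.3819, θ = 22.45°; offset = 13.1·tan 22.45° = 5.4134 m.
Layer 4: sin θ = 1.07·sin 7.5°/0.27 = 0.5173, θ = 31.15°; offset = 9.8·tan 31.15° = 5.9233 m.
Σ offsets = 19.3976 m.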